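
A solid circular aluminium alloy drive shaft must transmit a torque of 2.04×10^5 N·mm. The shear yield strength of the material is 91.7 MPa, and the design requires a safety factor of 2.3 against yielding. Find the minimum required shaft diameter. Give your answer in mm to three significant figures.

Allowable shear stress τ_allow = 91.7/2.3 = 39.87 MPa.
For a solid shaft τ = 16T/(πd³), so d³ = 16T/(π τ_allow) = 16×204000/(π×39.87) = 26060 mm³.
d = (26060)^(1/3) = 29.65 mm.

d = 29.6 mm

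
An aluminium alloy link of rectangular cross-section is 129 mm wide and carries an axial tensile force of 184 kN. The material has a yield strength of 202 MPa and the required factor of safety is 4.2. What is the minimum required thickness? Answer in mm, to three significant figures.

t = 29.7 mm

σ_allow = 202/4.2 = 48.10 MPa.
Required area A = F/σ_allow = 184000/48.10 = 3826 mm².
t = A/w = 3826/129 = 29.66 mm.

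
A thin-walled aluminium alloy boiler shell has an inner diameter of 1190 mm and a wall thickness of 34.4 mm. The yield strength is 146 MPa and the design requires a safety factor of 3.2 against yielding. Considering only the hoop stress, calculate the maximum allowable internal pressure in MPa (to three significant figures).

p_allow = 2.64 MPa

σ_allow = 146/3.2 = 45.62 MPa.
σ_h = pD/(2t) → p_allow = 2σ_allow t/D = 2×45.62×34.4/1190 = 2.638 MPa.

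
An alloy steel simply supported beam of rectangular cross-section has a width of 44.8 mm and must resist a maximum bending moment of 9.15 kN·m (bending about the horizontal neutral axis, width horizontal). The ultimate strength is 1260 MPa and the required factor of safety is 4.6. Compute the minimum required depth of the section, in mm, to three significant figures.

h = 66.9 mm

σ_allow = 1260/4.6 = 273.9 MPa.
For a rectangular section σ = 6M/(bh²), so h² = 6M/(b σ_allow) = 6×9150000/(44.8×273.9) = 4474 mm².
h = 66.89 mm.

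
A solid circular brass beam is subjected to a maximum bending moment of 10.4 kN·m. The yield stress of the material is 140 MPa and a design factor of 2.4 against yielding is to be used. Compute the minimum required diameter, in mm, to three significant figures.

d = 122 mm

σ_allow = 140/2.4 = 58.33 MPa.
For a solid circular section σ = 32M/(πd³), so d³ = 32M/(π σ_allow) = 32×1.0400×10^7/(π×58.33) = 1.816×10^6 mm³.
d = 122.0 mm.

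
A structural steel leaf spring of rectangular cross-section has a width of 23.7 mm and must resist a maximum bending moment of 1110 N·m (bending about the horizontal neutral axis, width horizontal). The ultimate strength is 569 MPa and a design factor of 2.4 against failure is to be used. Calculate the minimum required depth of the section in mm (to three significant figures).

h = 34.4 mm

σ_allow = 569/2.4 = 237.1 MPa.
For a rectangular section σ = 6M/(bh²), so h² = 6M/(b σ_allow) = 6×1110000/(23.7×237.1) = 1185 mm².
h = 34.43 mm.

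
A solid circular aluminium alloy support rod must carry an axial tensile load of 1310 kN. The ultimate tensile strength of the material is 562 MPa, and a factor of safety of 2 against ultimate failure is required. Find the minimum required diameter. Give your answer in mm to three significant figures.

d = 77.0 mm

Allowable stress σ_allow = 562/2 = 281.0 MPa.
Required area A = F/σ_allow = 1310000/281.0 = 4662 mm².
A = πd²/4 → d = √(4A/π) = 77.04 mm.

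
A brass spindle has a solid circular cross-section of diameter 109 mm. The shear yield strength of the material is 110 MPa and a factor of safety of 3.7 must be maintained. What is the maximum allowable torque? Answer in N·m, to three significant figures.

T_allow = 7560 N·m

τ_allow = 110/3.7 = 29.73 MPa.
For a solid shaft T_allow = τ_allow·πd³/16; πd³/16 = π×109³/16 = 254300 mm³.
T_allow = 29.73×254300 = 7.560×10^6 N·mm = 7560 N·m.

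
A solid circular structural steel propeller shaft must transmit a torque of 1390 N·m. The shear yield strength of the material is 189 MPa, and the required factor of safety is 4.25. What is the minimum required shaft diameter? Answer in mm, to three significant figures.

d = 54.2 mm

Allowable shear stress τ_allow = 189/4.25 = 44.47 MPa.
For a solid shaft τ = 16T/(πd³), so d³ = 16T/(π τ_allow) = 16×1390000/(π×44.47) = 159200 mm³.
d = (159200)^(1/3) = 54.20 mm.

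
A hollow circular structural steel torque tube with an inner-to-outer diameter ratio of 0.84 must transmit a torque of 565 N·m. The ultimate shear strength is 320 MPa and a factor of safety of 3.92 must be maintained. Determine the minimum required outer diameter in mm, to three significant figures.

d_o = 41.3 mm

τ_allow = 320/3.92 = 81.63 MPa.
For a hollow shaft τ = 16T/[πd_o³(1−k⁴)] with k = 0.84, so 1−k⁴ = 0.5021.
d_o³ = 16T/[π τ_allow (1−k⁴)] = 16×565000/(π×81.63×0.5021) = 70200 mm³.
d_o = 41.25 mm.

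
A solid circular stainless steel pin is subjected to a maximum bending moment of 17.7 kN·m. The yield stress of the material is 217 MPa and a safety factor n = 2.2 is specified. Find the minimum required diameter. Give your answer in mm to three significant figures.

d = 122 mm

σ_allow = 217/2.2 = 98.64 MPa.
For a solid circular section σ = 32M/(πd³), so d³ = 32M/(π σ_allow) = 32×1.7700×10^7/(π×98.64) = 1.828×10^6 mm³.
d = 122.3 mm.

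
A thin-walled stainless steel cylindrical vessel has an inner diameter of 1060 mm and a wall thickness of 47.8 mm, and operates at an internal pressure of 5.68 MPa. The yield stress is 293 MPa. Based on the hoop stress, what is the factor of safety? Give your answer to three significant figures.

n = 4.65

σ_h = pD/(2t) = 5.68×1060/(2×47.8) = 62.98 MPa.
n = 293/62.98 = 4.652.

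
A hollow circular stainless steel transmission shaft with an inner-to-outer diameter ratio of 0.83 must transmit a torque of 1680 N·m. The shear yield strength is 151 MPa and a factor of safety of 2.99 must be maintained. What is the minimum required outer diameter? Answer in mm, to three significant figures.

d_o = 68.6 mm

τ_allow = 151/2.99 = 50.50 MPa.
For a hollow shaft τ = 16T/[πd_o³(1−k⁴)] with k = 0.83, so 1−k⁴ = 0.5254.
d_o³ = 16T/[π τ_allow (1−k⁴)] = 16×1680000/(π×50.50×0.5254) = 322500 mm³.
d_o = 68.57 mm.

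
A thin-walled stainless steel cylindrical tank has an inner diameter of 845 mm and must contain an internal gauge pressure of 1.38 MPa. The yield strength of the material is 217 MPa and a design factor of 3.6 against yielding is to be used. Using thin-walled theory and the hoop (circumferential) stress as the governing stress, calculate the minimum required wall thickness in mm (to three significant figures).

σ_allow = 217/3.6 = 60.28 MPa.
Hoop stress σ_h = pD/(2t), so t = pD/(2σ_allow) = 1.38×845/(2×60.28) = 9.673 mm.

t = 9.67 mm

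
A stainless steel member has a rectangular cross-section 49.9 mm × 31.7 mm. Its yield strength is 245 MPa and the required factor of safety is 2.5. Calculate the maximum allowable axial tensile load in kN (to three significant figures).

F_allow = 155 kN

σ_allow = 245/2.5 = 98.00 MPa.
A = 49.9×31.7 = 1582 mm².
F_allow = σ_allow × A = 98.00×1582 = 155000 N.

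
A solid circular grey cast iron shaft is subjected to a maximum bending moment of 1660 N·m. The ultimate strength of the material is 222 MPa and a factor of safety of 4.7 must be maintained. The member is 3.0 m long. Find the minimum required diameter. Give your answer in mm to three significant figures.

σ_allow = 222/4.7 = 47.23 MPa.
For a solid circular section σ = 32M/(πd³), so d³ = 32M/(π σ_allow) = 32×1660000/(π×47.23) = 358000 mm³.
d = 71.00 mm.

d = 71.0 mm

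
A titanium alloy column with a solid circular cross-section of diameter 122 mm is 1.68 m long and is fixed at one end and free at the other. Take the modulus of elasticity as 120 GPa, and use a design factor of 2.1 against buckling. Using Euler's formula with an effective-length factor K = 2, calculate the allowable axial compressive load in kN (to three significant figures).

I = πd⁴/64 = π×122⁴/64 = 1.087×10^7 mm⁴.
Effective length L_e = KL = 2×1.68 m = 3360 mm.
Euler critical load P_cr = π²EI/L_e² = π²×120000×1.087×10^7/3360² = 1.141×10^6 N.
P_allow = P_cr/n = 1.141×10^6/2.1 = 543200 N.

P_allow = 543 kN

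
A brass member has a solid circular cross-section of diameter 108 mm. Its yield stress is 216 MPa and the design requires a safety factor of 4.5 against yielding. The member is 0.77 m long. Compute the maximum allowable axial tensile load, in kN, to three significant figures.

F_allow = 440 kN

σ_allow = 216/4.5 = 48.00 MPa.
A = πd²/4 = π×108²/4 = 9161 mm².
F_allow = σ_allow × A = 48.00×9161 = 439700 N.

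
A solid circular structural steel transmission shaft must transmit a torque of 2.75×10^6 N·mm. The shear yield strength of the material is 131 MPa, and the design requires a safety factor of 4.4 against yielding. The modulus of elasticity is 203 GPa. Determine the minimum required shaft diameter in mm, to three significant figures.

Allowable shear stress τ_allow = 131/4.4 = 29.77 MPa.
For a solid shaft τ = 16T/(πd³), so d³ = 16T/(π τ_allow) = 16×2750000/(π×29.77) = 470400 mm³.
d = (470400)^(1/3) = 77.77 mm.

d = 77.8 mm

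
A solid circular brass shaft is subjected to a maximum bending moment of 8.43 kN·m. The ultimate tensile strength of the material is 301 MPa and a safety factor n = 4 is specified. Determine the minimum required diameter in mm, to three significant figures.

d = 104 mm

σ_allow = 301/4 = 75.25 MPa.
For a solid circular section σ = 32M/(πd³), so d³ = 32M/(π σ_allow) = 32×8430000/(π×75.25) = 1.141×10^6 mm³.
d = 104.5 mm.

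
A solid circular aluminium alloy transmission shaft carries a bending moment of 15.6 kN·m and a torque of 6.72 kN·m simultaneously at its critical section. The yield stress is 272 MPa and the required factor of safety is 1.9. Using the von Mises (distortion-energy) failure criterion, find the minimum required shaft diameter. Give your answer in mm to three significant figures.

σ_allow = σ_y/n = 272/1.9 = 143.2 MPa.
For a solid shaft σ_b = 32M/(πd³) and τ = 16T/(πd³), so the von Mises stress is σ' = (16/πd³)·√(4M²+3T²).
√(4M²+3T²) = √(4×(1.560×10^7)² + 3×(6.720×10^6)²) = 3.330×10^7 N·mm.
d³ = 16×3.330×10^7/(π×143.2) = 1.185×10^6 mm³.
d = 105.8 mm.

d = 106 mm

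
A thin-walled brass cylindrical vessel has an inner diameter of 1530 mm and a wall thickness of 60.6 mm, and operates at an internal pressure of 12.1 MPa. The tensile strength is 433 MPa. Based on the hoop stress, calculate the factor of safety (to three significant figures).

n = 2.83

σ_h = pD/(2t) = 12.1×1530/(2×60.6) = 152.7 MPa.
n = 433/152.7 = 2.835.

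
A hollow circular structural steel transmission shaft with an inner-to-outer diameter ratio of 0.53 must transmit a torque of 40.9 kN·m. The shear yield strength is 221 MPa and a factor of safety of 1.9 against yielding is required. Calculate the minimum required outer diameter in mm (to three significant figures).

τ_allow = 221/1.9 = 116.3 MPa.
For a hollow shaft τ = 16T/[πd_o³(1−k⁴)] with k = 0.53, so 1−k⁴ = 0.9211.
d_o³ = 16T/[π τ_allow (1−k⁴)] = 16×4.0900×10^7/(π×116.3×0.9211) = 1.944×10^6 mm³.
d_o = 124.8 mm.

d_o = 125 mm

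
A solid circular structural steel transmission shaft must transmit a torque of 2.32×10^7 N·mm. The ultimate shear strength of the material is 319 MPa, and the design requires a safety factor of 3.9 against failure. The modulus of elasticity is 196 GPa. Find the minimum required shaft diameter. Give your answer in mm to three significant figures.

d = 113 mm

Allowable shear stress τ_allow = 319/3.9 = 81.79 MPa.
For a solid shaft τ = 16T/(πd³), so d³ = 16T/(π τ_allow) = 16×2.3200×10^7/(π×81.79) = 1.445×10^6 mm³.
d = (1.445×10^6)^(1/3) = 113.0 mm.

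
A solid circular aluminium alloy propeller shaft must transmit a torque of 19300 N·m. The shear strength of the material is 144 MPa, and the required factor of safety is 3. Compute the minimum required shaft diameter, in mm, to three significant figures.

d = 127 mm

Allowable shear stress τ_allow = 144/3 = 48.00 MPa.
For a solid shaft τ = 16T/(πd³), so d³ = 16T/(π τ_allow) = 16×1.9300×10^7/(π×48.00) = 2.048×10^6 mm³.
d = (2.048×10^6)^(1/3) = 127.0 mm.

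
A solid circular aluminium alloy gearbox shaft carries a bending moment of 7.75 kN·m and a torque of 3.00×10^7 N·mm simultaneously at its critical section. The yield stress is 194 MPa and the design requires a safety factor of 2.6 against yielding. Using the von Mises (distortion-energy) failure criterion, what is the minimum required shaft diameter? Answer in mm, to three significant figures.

σ_allow = σ_y/n = 194/2.6 = 74.62 MPa.
For a solid shaft σ_b = 32M/(πd³) and τ = 16T/(πd³), so the von Mises stress is σ' = (16/πd³)·√(4M²+3T²).
√(4M²+3T²) = √(4×(7.750×10^6)² + 3×(3.000×10^7)²) = 5.422×10^7 N·mm.
d³ = 16×5.422×10^7/(π×74.62) = 3.701×10^6 mm³.
d = 154.7 mm.

d = 155 mm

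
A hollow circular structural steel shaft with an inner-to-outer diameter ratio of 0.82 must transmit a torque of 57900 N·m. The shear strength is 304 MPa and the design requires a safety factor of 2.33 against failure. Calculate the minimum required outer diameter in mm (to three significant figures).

d_o = 160 mm

τ_allow = 304/2.33 = 130.5 MPa.
For a hollow shaft τ = 16T/[πd_o³(1−k⁴)] with k = 0.82, so 1−k⁴ = 0.5479.
d_o³ = 16T/[π τ_allow (1−k⁴)] = 16×5.7900×10^7/(π×130.5×0.5479) = 4.125×10^6 mm³.
d_o = 160.4 mm.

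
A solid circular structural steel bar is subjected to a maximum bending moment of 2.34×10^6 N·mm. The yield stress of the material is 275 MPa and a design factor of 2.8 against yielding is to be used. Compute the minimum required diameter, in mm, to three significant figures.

d = 62.4 mm

σ_allow = 275/2.8 = 98.21 MPa.
For a solid circular section σ = 32M/(πd³), so d³ = 32M/(π σ_allow) = 32×2340000/(π×98.21) = 242700 mm³.
d = 62.38 mm.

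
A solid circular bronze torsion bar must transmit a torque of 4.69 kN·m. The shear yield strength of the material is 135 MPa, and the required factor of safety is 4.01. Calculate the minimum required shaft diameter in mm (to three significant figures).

d = 89.2 mm

Allowable shear stress τ_allow = 135/4.01 = 33.67 MPa.
For a solid shaft τ = 16T/(πd³), so d³ = 16T/(π τ_allow) = 16×4690000/(π×33.67) = 709500 mm³.
d = (709500)^(1/3) = 89.19 mm.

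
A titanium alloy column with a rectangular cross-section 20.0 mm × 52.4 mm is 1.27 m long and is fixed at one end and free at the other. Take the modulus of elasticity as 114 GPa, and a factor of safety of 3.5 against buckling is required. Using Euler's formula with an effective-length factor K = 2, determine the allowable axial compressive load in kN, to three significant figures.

Buckling occurs about the weak axis: I_min = h·b³/12 = 52.4×20.0³/12 = 34930 mm⁴ (b = 20.0 mm is the smaller dimension).
Effective length L_e = KL = 2×1.27 m = 2540 mm.
Euler critical load P_cr = π²EI/L_e² = π²×114000×34930/2540² = 6092 N.
P_allow = P_cr/n = 6092/3.5 = 1741 N.

P_allow = 1.74 kN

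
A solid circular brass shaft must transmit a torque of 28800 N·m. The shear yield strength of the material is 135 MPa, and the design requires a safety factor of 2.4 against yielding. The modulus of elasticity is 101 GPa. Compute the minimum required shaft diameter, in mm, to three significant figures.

d = 138 mm

Allowable shear stress τ_allow = 135/2.4 = 56.25 MPa.
For a solid shaft τ = 16T/(πd³), so d³ = 16T/(π τ_allow) = 16×2.8800×10^7/(π×56.25) = 2.608×10^6 mm³.
d = (2.608×10^6)^(1/3) = 137.6 mm.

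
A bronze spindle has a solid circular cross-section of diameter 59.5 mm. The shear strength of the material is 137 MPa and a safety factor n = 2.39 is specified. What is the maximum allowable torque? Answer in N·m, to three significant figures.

T_allow = 2370 N·m

τ_allow = 137/2.39 = 57.32 MPa.
For a solid shaft T_allow = τ_allow·πd³/16; πd³/16 = π×59.5³/16 = 41360 mm³.
T_allow = 57.32×41360 = 2.371×10^6 N·mm = 2371 N·m.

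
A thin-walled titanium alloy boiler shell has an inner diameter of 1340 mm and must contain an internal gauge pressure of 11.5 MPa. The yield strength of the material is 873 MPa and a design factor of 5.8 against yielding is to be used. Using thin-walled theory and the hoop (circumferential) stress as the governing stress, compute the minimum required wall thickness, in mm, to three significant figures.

t = 51.2 mm

σ_allow = 873/5.8 = 150.5 MPa.
Hoop stress σ_h = pD/(2t), so t = pD/(2σ_allow) = 11.5×1340/(2×150.5) = 51.19 mm.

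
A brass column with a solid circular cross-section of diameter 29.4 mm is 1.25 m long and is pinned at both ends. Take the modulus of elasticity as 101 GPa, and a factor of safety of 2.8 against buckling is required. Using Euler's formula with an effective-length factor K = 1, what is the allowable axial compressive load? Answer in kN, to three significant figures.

I = πd⁴/64 = π×29.4⁴/64 = 36670 mm⁴.
Effective length L_e = KL = 1×1.25 m = 1250 mm.
Euler critical load P_cr = π²EI/L_e² = π²×101000×36670/1250² = 23400 N.
P_allow = P_cr/n = 23400/2.8 = 8356 N.

P_allow = 8.36 kN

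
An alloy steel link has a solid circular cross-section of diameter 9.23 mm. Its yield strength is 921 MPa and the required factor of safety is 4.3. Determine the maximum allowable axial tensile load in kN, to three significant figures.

σ_allow = 921/4.3 = 214.2 MPa.
A = πd²/4 = π×9.23²/4 = 66.91 mm².
F_allow = σ_allow × A = 214.2×66.91 = 14330 N.

F_allow = 14.3 kN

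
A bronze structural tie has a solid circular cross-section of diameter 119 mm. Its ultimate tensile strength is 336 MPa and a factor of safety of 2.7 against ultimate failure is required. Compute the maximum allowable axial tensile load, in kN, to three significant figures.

σ_allow = 336/2.7 = 124.4 MPa.
A = πd²/4 = π×119²/4 = 11120 mm².
F_allow = σ_allow × A = 124.4×11120 = 1.384×10^6 N.

F_allow = 1380 kN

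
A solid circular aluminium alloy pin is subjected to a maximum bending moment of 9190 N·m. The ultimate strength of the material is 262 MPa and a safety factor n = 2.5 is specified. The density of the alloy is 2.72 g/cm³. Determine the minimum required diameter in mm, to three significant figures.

σ_allow = 262/2.5 = 104.8 MPa.
For a solid circular section σ = 32M/(πd³), so d³ = 32M/(π σ_allow) = 32×9190000/(π×104.8) = 893200 mm³.
d = 96.31 mm.

d = 96.3 mm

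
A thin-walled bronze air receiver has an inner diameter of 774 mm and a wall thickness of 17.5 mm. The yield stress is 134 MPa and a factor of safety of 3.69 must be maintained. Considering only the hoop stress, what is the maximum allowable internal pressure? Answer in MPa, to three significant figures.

σ_allow = 134/3.69 = 36.31 MPa.
σ_h = pD/(2t) → p_allow = 2σ_allow t/D = 2×36.31×17.5/774 = 1.642 MPa.

p_allow = 1.64 MPa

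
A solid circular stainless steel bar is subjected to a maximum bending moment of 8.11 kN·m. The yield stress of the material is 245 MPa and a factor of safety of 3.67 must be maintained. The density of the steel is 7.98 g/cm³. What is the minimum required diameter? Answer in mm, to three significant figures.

σ_allow = 245/3.67 = 66.76 MPa.
For a solid circular section σ = 32M/(πd³), so d³ = 32M/(π σ_allow) = 32×8110000/(π×66.76) = 1.237×10^6 mm³.
d = 107.4 mm.

d = 107 mm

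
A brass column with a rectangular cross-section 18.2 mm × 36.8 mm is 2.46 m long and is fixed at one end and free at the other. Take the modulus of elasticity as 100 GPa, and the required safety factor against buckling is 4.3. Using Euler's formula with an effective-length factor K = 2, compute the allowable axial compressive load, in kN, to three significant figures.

Buckling occurs about the weak axis: I_min = h·b³/12 = 36.8×18.2³/12 = 18490 mm⁴ (b = 18.2 mm is the smaller dimension).
Effective length L_e = KL = 2×2.46 m = 4920 mm.
Euler critical load P_cr = π²EI/L_e² = π²×100000×18490/4920² = 753.8 N.
P_allow = P_cr/n = 753.8/4.3 = 175.3 N.

P_allow = 0.175 kN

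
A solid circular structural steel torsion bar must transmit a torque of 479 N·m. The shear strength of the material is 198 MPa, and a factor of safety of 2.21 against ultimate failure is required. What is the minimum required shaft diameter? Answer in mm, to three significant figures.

d = 30.1 mm

Allowable shear stress τ_allow = 198/2.21 = 89.59 MPa.
For a solid shaft τ = 16T/(πd³), so d³ = 16T/(π τ_allow) = 16×479000/(π×89.59) = 27230 mm³.
d = (27230)^(1/3) = 30.08 mm.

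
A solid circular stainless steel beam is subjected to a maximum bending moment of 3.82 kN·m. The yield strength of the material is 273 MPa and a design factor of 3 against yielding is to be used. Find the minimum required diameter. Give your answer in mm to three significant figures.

d = 75.3 mm

σ_allow = 273/3 = 91.00 MPa.
For a solid circular section σ = 32M/(πd³), so d³ = 32M/(π σ_allow) = 32×3820000/(π×91.00) = 427600 mm³.
d = 75.34 mm.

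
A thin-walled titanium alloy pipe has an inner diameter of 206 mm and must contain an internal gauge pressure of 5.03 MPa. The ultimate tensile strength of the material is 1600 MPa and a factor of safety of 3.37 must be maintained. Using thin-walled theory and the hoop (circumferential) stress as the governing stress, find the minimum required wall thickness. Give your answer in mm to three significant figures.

t = 1.09 mm

σ_allow = 1600/3.37 = 474.8 MPa.
Hoop stress σ_h = pD/(2t), so t = pD/(2σ_allow) = 5.03×206/(2×474.8) = 1.091 mm.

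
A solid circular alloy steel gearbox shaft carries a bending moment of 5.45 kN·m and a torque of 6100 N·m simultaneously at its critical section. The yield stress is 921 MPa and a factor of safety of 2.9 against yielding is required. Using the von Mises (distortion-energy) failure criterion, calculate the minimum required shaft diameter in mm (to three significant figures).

d = 62.4 mm

σ_allow = σ_y/n = 921/2.9 = 317.6 MPa.
For a solid shaft σ_b = 32M/(πd³) and τ = 16T/(πd³), so the von Mises stress is σ' = (16/πd³)·√(4M²+3T²).
√(4M²+3T²) = √(4×(5.450×10^6)² + 3×(6.100×10^6)²) = 1.518×10^7 N·mm.
d³ = 16×1.518×10^7/(π×317.6) = 243400 mm³.
d = 62.44 mm.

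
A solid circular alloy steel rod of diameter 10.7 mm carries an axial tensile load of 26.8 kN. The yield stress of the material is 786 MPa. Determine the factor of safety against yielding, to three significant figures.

n = 2.64

A = πd²/4 = 89.92 mm².
σ = F/A = 26800/89.92 = 298.0 MPa.
n = 786/298.0 = 2.637.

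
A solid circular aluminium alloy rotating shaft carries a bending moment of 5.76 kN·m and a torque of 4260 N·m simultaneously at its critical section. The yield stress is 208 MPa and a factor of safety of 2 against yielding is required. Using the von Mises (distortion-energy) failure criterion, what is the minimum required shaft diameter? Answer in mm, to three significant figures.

σ_allow = σ_y/n = 208/2 = 104.0 MPa.
For a solid shaft σ_b = 32M/(πd³) and τ = 16T/(πd³), so the von Mises stress is σ' = (16/πd³)·√(4M²+3T²).
√(4M²+3T²) = √(4×(5.760×10^6)² + 3×(4.260×10^6)²) = 1.368×10^7 N·mm.
d³ = 16×1.368×10^7/(π×104.0) = 669900 mm³.
d = 87.50 mm.

d = 87.5 mm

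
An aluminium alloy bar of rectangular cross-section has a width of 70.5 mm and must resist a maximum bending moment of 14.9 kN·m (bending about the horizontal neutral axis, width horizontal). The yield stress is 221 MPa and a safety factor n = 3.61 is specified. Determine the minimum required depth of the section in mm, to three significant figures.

σ_allow = 221/3.61 = 61.22 MPa.
For a rectangular section σ = 6M/(bh²), so h² = 6M/(b σ_allow) = 6×1.4900×10^7/(70.5×61.22) = 20710 mm².
h = 143.9 mm.

h = 144 mm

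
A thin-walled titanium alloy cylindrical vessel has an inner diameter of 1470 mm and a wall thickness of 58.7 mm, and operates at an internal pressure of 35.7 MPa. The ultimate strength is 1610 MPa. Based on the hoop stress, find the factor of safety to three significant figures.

n = 3.60

σ_h = pD/(2t) = 35.7×1470/(2×58.7) = 447.0 MPa.
n = 1610/447.0 = 3.602.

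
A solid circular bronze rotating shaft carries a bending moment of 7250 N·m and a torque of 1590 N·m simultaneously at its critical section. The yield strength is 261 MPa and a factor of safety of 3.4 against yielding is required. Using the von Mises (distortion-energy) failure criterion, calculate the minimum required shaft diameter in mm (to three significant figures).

σ_allow = σ_y/n = 261/3.4 = 76.76 MPa.
For a solid shaft σ_b = 32M/(πd³) and τ = 16T/(πd³), so the von Mises stress is σ' = (16/πd³)·√(4M²+3T²).
√(4M²+3T²) = √(4×(7.250×10^6)² + 3×(1.590×10^6)²) = 1.476×10^7 N·mm.
d³ = 16×1.476×10^7/(π×76.76) = 979200 mm³.
d = 99.30 mm.

d = 99.3 mm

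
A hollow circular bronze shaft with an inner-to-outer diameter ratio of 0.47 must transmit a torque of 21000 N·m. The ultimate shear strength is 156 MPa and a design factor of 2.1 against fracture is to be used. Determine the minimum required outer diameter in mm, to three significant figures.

d_o = 115 mm

τ_allow = 156/2.1 = 74.29 MPa.
For a hollow shaft τ = 16T/[πd_o³(1−k⁴)] with k = 0.47, so 1−k⁴ = 0.9512.
d_o³ = 16T/[π τ_allow (1−k⁴)] = 16×2.1000×10^7/(π×74.29×0.9512) = 1.514×10^6 mm³.
d_o = 114.8 mm.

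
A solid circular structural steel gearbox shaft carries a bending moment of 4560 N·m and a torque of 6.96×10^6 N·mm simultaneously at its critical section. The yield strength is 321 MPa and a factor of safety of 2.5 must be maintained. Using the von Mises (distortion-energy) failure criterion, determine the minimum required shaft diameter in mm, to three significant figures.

σ_allow = σ_y/n = 321/2.5 = 128.4 MPa.
For a solid shaft σ_b = 32M/(πd³) and τ = 16T/(πd³), so the von Mises stress is σ' = (16/πd³)·√(4M²+3T²).
√(4M²+3T²) = √(4×(4.560×10^6)² + 3×(6.960×10^6)²) = 1.512×10^7 N·mm.
d³ = 16×1.512×10^7/(π×128.4) = 599600 mm³.
d = 84.32 mm.

d = 84.3 mm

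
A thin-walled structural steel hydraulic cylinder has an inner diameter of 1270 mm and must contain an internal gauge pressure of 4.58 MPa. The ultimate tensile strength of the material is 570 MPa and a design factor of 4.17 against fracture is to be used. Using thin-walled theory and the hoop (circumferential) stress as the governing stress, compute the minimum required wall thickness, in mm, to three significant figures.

t = 21.3 mm

σ_allow = 570/4.17 = 136.7 MPa.
Hoop stress σ_h = pD/(2t), so t = pD/(2σ_allow) = 4.58×1270/(2×136.7) = 21.28 mm.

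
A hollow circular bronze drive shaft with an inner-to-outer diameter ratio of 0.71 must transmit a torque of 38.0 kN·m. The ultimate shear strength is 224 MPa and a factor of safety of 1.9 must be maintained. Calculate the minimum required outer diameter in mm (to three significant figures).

τ_allow = 224/1.9 = 117.9 MPa.
For a hollow shaft τ = 16T/[πd_o³(1−k⁴)] with k = 0.71, so 1−k⁴ = 0.7459.
d_o³ = 16T/[π τ_allow (1−k⁴)] = 16×3.8000×10^7/(π×117.9×0.7459) = 2.201×10^6 mm³.
d_o = 130.1 mm.

d_o = 130 mm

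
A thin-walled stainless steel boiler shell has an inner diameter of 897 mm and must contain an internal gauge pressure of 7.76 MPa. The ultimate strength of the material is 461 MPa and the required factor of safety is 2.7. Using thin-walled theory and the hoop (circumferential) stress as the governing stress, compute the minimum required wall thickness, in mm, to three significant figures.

σ_allow = 461/2.7 = 170.7 MPa.
Hoop stress σ_h = pD/(2t), so t = pD/(2σ_allow) = 7.76×897/(2×170.7) = 20.38 mm.

t = 20.4 mm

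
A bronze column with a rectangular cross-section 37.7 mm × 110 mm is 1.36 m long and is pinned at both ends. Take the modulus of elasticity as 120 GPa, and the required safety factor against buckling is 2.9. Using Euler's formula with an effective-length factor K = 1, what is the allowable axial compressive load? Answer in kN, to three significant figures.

P_allow = 108 kN

Buckling occurs about the weak axis: I_min = h·b³/12 = 110×37.7³/12 = 491200 mm⁴ (b = 37.7 mm is the smaller dimension).
Effective length L_e = KL = 1×1.36 m = 1360 mm.
Euler critical load P_cr = π²EI/L_e² = π²×120000×491200/1360² = 314500 N.
P_allow = P_cr/n = 314500/2.9 = 108500 N.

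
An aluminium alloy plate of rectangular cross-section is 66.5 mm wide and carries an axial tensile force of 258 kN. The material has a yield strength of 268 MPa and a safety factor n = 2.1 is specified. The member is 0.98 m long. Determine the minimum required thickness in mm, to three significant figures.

σ_allow = 268/2.1 = 127.6 MPa.
Required area A = F/σ_allow = 258000/127.6 = 2022 mm².
t = A/w = 2022/66.5 = 30.40 mm.

t = 30.4 mm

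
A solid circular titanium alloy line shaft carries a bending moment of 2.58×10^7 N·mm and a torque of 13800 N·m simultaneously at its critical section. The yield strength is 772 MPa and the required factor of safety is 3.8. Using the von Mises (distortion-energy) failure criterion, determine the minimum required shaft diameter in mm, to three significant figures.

d = 113 mm

σ_allow = σ_y/n = 772/3.8 = 203.2 MPa.
For a solid shaft σ_b = 32M/(πd³) and τ = 16T/(πd³), so the von Mises stress is σ' = (16/πd³)·√(4M²+3T²).
√(4M²+3T²) = √(4×(2.580×10^7)² + 3×(1.380×10^7)²) = 5.687×10^7 N·mm.
d³ = 16×5.687×10^7/(π×203.2) = 1.426×10^6 mm³.
d = 112.5 mm.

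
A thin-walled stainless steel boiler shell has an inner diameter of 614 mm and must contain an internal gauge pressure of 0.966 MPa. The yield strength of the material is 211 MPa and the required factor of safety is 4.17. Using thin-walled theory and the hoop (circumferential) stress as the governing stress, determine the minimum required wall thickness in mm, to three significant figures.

σ_allow = 211/4.17 = 50.60 MPa.
Hoop stress σ_h = pD/(2t), so t = pD/(2σ_allow) = 0.966×614/(2×50.60) = 5.861 mm.

t = 5.86 mm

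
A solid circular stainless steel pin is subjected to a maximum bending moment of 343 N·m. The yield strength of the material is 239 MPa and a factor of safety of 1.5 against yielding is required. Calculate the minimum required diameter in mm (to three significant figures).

σ_allow = 239/1.5 = 159.3 MPa.
For a solid circular section σ = 32M/(πd³), so d³ = 32M/(π σ_allow) = 32×343000/(π×159.3) = 21930 mm³.
d = 27.99 mm.

d = 28.0 mm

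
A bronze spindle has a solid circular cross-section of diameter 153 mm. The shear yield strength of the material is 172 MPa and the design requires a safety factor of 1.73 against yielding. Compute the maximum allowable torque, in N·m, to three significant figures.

T_allow = 69900 N·m

τ_allow = 172/1.73 = 99.42 MPa.
For a solid shaft T_allow = τ_allow·πd³/16; πd³/16 = π×153³/16 = 703200 mm³.
T_allow = 99.42×703200 = 6.992×10^7 N·mm = 69920 N·m.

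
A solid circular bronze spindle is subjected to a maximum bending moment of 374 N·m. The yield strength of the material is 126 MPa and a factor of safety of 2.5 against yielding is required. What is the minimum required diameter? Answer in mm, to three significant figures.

σ_allow = 126/2.5 = 50.40 MPa.
For a solid circular section σ = 32M/(πd³), so d³ = 32M/(π σ_allow) = 32×374000/(π×50.40) = 75590 mm³.
d = 42.28 mm.

d = 42.3 mm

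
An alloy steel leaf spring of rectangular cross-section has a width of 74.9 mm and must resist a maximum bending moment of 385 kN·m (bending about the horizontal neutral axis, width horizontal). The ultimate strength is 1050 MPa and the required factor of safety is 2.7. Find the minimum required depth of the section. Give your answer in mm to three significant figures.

h = 282 mm

σ_allow = 1050/2.7 = 388.9 MPa.
For a rectangular section σ = 6M/(bh²), so h² = 6M/(b σ_allow) = 6×3.8500×10^8/(74.9×388.9) = 79310 mm².
h = 281.6 mm.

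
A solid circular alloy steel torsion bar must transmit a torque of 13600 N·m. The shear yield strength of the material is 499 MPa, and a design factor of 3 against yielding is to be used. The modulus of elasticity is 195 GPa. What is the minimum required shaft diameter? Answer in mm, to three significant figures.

d = 74.7 mm

Allowable shear stress τ_allow = 499/3 = 166.3 MPa.
For a solid shaft τ = 16T/(πd³), so d³ = 16T/(π τ_allow) = 16×1.3600×10^7/(π×166.3) = 416400 mm³.
d = (416400)^(1/3) = 74.68 mm.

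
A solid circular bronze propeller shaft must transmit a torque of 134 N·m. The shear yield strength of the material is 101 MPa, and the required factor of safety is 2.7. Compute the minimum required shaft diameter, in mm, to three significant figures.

d = 26.3 mm

Allowable shear stress τ_allow = 101/2.7 = 37.41 MPa.
For a solid shaft τ = 16T/(πd³), so d³ = 16T/(π τ_allow) = 16×134000/(π×37.41) = 18240 mm³.
d = (18240)^(1/3) = 26.33 mm.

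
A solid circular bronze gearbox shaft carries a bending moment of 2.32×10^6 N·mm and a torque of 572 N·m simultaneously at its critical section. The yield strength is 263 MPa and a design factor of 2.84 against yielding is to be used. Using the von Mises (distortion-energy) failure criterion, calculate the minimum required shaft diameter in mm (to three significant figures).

σ_allow = σ_y/n = 263/2.84 = 92.61 MPa.
For a solid shaft σ_b = 32M/(πd³) and τ = 16T/(πd³), so the von Mises stress is σ' = (16/πd³)·√(4M²+3T²).
√(4M²+3T²) = √(4×(2.320×10^6)² + 3×(572000)²) = 4.745×10^6 N·mm.
d³ = 16×4.745×10^6/(π×92.61) = 260900 mm³.
d = 63.90 mm.

d = 63.9 mm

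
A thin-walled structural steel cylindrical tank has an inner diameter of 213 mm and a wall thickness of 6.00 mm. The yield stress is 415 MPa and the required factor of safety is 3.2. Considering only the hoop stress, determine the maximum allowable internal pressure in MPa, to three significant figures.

σ_allow = 415/3.2 = 129.7 MPa.
σ_h = pD/(2t) → p_allow = 2σ_allow t/D = 2×129.7×6.00/213 = 7.306 MPa.

p_allow = 7.31 MPa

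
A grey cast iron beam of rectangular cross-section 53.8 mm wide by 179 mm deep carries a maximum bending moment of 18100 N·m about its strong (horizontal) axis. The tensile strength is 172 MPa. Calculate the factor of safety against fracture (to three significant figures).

n = 2.73

Section modulus S = bh²/6 = 53.8×179²/6 = 287300 mm³.
σ = M/S = 1.8100×10^7/287300 = 63.00 MPa.
n = 172/63.00 = 2.730.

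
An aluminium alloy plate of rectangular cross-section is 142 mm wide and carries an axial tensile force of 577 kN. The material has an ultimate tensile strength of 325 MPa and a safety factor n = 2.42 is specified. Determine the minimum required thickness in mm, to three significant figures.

σ_allow = 325/2.42 = 134.3 MPa.
Required area A = F/σ_allow = 577000/134.3 = 4296 mm².
t = A/w = 4296/142 = 30.26 mm.

t = 30.3 mm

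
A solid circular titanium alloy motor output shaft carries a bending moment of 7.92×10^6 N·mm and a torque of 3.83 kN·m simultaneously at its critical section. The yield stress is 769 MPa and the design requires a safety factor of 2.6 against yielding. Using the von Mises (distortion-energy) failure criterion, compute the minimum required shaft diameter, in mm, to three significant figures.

d = 66.6 mm

σ_allow = σ_y/n = 769/2.6 = 295.8 MPa.
For a solid shaft σ_b = 32M/(πd³) and τ = 16T/(πd³), so the von Mises stress is σ' = (16/πd³)·√(4M²+3T²).
√(4M²+3T²) = √(4×(7.920×10^6)² + 3×(3.830×10^6)²) = 1.717×10^7 N·mm.
d³ = 16×1.717×10^7/(π×295.8) = 295700 mm³.
d = 66.62 mm.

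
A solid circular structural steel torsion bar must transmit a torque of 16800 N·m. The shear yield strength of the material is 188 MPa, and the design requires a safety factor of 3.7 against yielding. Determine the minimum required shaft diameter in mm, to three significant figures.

Allowable shear stress τ_allow = 188/3.7 = 50.81 MPa.
For a solid shaft τ = 16T/(πd³), so d³ = 16T/(π τ_allow) = 16×1.6800×10^7/(π×50.81) = 1.684×10^6 mm³.
d = (1.684×10^6)^(1/3) = 119.0 mm.

d = 119 mm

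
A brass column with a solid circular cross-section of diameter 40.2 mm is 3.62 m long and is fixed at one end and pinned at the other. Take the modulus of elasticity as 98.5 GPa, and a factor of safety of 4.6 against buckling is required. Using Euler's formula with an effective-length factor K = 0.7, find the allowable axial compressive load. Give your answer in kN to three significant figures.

P_allow = 4.22 kN

I = πd⁴/64 = π×40.2⁴/64 = 128200 mm⁴.
Effective length L_e = KL = 0.7×3.62 m = 2534 mm.
Euler critical load P_cr = π²EI/L_e² = π²×98500×128200/2534² = 19410 N.
P_allow = P_cr/n = 19410/4.6 = 4219 N.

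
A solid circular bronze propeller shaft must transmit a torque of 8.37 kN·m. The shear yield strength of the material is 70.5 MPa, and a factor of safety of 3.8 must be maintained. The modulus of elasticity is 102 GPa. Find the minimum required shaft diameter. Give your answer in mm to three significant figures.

Allowable shear stress τ_allow = 70.5/3.8 = 18.55 MPa.
For a solid shaft τ = 16T/(πd³), so d³ = 16T/(π τ_allow) = 16×8370000/(π×18.55) = 2.298×10^6 mm³.
d = (2.298×10^6)^(1/3) = 132.0 mm.

d = 132 mm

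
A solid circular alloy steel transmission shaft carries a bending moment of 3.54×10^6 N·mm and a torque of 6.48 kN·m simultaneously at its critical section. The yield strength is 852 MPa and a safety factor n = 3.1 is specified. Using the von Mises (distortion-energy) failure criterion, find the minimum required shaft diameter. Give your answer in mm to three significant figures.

σ_allow = σ_y/n = 852/3.1 = 274.8 MPa.
For a solid shaft σ_b = 32M/(πd³) and τ = 16T/(πd³), so the von Mises stress is σ' = (16/πd³)·√(4M²+3T²).
√(4M²+3T²) = √(4×(3.540×10^6)² + 3×(6.480×10^6)²) = 1.327×10^7 N·mm.
d³ = 16×1.327×10^7/(π×274.8) = 245900 mm³.
d = 62.65 mm.

d = 62.7 mm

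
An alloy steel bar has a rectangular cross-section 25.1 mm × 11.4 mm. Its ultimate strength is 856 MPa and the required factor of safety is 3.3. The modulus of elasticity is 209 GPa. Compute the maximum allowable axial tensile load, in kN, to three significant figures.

F_allow = 74.2 kN

σ_allow = 856/3.3 = 259.4 MPa.
A = 25.1×11.4 = 286.1 mm².
F_allow = σ_allow × A = 259.4×286.1 = 74220 N.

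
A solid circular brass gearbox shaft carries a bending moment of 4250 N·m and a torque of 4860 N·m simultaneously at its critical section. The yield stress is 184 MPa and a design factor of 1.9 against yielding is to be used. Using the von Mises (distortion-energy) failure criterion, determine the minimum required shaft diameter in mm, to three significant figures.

σ_allow = σ_y/n = 184/1.9 = 96.84 MPa.
For a solid shaft σ_b = 32M/(πd³) and τ = 16T/(πd³), so the von Mises stress is σ' = (16/πd³)·√(4M²+3T²).
√(4M²+3T²) = √(4×(4.250×10^6)² + 3×(4.860×10^6)²) = 1.196×10^7 N·mm.
d³ = 16×1.196×10^7/(π×96.84) = 629100 mm³.
d = 85.69 mm.

d = 85.7 mm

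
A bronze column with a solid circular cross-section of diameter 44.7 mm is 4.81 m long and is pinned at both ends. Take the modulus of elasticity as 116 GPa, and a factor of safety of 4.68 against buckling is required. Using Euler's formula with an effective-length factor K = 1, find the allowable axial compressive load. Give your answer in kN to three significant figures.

I = πd⁴/64 = π×44.7⁴/64 = 196000 mm⁴.
Effective length L_e = KL = 1×4.81 m = 4810 mm.
Euler critical load P_cr = π²EI/L_e² = π²×116000×196000/4810² = 9698 N.
P_allow = P_cr/n = 9698/4.68 = 2072 N.

P_allow = 2.07 kN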